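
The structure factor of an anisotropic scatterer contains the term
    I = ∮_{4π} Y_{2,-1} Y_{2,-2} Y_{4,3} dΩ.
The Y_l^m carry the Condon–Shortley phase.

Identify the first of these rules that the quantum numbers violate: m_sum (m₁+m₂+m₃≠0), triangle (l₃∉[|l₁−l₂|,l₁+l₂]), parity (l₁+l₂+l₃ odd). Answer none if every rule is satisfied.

m₁+m₂+m₃ = -1 − 2 + 3 = 0  ✓
triangle: |2−2|=0 ≤ l₃=4 ≤ 2+2=4  ✓
parity: l₁+l₂+l₃ = 8 is even  ✓

none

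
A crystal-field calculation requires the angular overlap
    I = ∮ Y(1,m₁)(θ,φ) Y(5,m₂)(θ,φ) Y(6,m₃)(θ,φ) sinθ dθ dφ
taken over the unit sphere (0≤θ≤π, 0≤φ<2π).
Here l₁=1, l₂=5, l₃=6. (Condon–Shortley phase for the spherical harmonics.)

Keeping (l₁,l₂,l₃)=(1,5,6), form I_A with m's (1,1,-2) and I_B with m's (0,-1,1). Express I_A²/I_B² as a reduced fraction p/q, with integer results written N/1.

4/5

Same 1,5,6: normalisation and zero-m 3j drop out of the ratio.
A: Δ: 0! 2! 10! / 13! → 1/858; sum: t=0:+1/34560 = 1/34560; 3j²(1 5 6; 1 1 -2) = Δ·Π!·Σ² = 14/429  (sign +1)
B: Δ: 0! 2! 10! / 13! → 1/858; sum: t=0:+1/17280 = 1/17280; 3j²(1 5 6; 0 -1 1) = Δ·Π!·Σ² = 35/858  (sign -1)
I_A²/I_B² = (14/429)/(35/858) = 4/5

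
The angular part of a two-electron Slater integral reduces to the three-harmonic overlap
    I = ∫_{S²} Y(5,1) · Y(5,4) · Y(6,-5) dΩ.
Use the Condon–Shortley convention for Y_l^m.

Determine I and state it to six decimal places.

m-sum 0 ✓  L=16 even ✓  0≤6≤10 ✓
Π(2lᵢ+1) = 11×11×13 = 1573
triangle coeff Δ(5,5,6) = 1/28588560
Σ_t [0,4]: t=0:+1/345600 t=1:−1/13824 t=2:+1/5184 t=3:−1/13824 t=4:+1/345600 = 7/129600
(3j)²=80/7293 [(5 5 6; 0 0 0)], sign=+1
Σ_t [3,4]: t=3:−1/518400 t=4:+1/2073600 = -1/691200
(3j)²=81/4420 [(5 5 6; 1 4 -5)], sign=+1
⇒ 4πI² = 1188/3757
I = (+1)√(1188/3757/(4π)) = 0.15862904

0.158629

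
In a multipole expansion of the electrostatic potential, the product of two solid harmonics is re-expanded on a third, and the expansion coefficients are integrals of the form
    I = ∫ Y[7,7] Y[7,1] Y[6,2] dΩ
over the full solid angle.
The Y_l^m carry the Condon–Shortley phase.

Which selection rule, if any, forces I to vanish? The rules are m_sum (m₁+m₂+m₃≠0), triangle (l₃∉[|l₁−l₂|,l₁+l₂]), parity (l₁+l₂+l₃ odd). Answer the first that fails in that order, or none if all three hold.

m_sum

Σmᵢ = 10  ✗
l₃∈[|l₁−l₂|,l₁+l₂]=[0,14], have l₃=6
Σlᵢ = 20 ⇒ even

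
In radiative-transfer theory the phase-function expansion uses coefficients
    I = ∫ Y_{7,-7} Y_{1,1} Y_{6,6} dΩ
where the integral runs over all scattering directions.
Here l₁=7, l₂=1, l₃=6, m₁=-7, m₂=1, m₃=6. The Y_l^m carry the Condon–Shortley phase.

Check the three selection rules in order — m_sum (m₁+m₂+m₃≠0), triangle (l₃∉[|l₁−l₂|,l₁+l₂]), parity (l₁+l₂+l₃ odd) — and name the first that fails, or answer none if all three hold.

azimuthal sum: -7 + 1 + 6 = 0  ✓
6 ≤ 6 ≤ 8 (triangle on l)  ✓
L = 7 + 1 + 6 = 14 (even)  ✓

none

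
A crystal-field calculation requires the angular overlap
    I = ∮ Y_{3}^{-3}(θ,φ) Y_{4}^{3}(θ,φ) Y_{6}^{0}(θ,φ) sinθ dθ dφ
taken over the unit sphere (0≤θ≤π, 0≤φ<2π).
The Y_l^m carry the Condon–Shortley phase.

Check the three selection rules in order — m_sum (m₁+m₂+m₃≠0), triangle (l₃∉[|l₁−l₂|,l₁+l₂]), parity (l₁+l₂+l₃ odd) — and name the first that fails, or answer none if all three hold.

m₁+m₂+m₃ = -3 + 3 + 0 = 0  ✓
triangle: |3−4|=1 ≤ l₃=6 ≤ 3+4=7  ✓
parity: l₁+l₂+l₃ = 13 is odd  ✗

parity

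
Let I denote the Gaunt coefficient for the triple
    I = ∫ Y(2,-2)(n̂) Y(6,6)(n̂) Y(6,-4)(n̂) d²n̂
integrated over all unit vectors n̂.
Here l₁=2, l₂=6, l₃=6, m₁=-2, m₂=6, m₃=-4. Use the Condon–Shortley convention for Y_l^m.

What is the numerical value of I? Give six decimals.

-0.076075

Checks pass: Σm=0; 14 even; l₃=6∈[4,8].
(2·2+1)(2·6+1)(2·6+1) = 845
Δ: 2! 2! 10! / 15! → 1/90090
sum: t=0:+1/69120 t=1:−1/14400 t=2:+1/69120 = -7/172800
3j²(2 6 6; 0 0 0) = Δ·Π!·Σ² = 14/715  (sign -1)
sum: t=2:+1/14515200 = 1/14515200
3j²(2 6 6; -2 6 -4) = Δ·Π!·Σ² = 2/455  (sign +1)
combine: 4πI² = 845·14/715·2/455 = 4/55
take √, sign -1: I = -0.07607531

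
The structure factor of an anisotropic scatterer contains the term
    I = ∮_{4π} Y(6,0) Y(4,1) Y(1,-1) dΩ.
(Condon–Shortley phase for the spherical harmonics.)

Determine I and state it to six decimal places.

0.000000

triangle: need 2≤l₃≤10, have 1; I=0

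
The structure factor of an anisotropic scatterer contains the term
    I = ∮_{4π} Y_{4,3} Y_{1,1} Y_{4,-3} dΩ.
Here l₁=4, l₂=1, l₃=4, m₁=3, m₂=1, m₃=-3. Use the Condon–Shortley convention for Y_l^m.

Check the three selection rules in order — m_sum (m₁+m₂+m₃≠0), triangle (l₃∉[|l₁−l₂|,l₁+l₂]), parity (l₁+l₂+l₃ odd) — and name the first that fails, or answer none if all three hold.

m_sum

Σmᵢ = 1  ✗
l₃∈[|l₁−l₂|,l₁+l₂]=[3,5], have l₃=4
Σlᵢ = 9 ⇒ odd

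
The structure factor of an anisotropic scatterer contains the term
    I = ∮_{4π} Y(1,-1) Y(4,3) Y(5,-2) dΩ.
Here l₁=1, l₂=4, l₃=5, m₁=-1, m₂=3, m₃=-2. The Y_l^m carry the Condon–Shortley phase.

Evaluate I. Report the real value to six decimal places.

Checks pass: Σm=0; 10 even; l₃=5∈[3,5].
(2·1+1)(2·4+1)(2·5+1) = 297
Δ: 0! 2! 8! / 11! → 1/495
sum: t=0:+1/576 = 1/576
3j²(1 4 5; 0 0 0) = Δ·Π!·Σ² = 5/99  (sign -1)
sum: t=0:+1/10080 = 1/10080
3j²(1 4 5; -1 3 -2) = Δ·Π!·Σ² = 1/165  (sign -1)
combine: 4πI² = 297·5/99·1/165 = 1/11
take √, sign +1: I = 0.08505478

0.085055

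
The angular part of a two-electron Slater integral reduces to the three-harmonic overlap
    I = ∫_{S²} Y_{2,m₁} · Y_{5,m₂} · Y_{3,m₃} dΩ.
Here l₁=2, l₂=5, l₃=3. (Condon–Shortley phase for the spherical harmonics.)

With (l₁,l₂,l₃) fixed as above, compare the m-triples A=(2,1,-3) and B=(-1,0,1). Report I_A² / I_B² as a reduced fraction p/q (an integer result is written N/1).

l's match ⇒ only the (l;m) 3-j factors differ between A and B.
A: triangle coeff Δ(2,5,3) = 1/2310; Σ_t [0,0]: t=0:+1/17280 = 1/17280; (3j)²=1/2310 [(2 5 3; 2 1 -3)], sign=+1
B: triangle coeff Δ(2,5,3) = 1/2310; Σ_t [3,3]: t=3:−1/288 = -1/288; (3j)²=5/231 [(2 5 3; -1 0 1)], sign=-1
I_A²/I_B² = (1/2310)/(5/231) = 1/50

1/50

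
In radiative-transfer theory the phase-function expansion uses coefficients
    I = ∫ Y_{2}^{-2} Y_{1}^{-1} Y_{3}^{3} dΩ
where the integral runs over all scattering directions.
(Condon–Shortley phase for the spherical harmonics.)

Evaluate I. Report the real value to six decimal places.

-0.319865

Rules hold: Σm=0, L=6 even, 1≤3≤3.
N = 5·3·7 = 105
Δ = 0!·4!·2!/7! = 1/105
Racah Σ t=0..0: t=0:+1/4 = 1/4
⇒ 3j(2 1 3; 0 0 0)² = 3/35, sgn -1
Racah Σ t=0..0: t=0:+1/48 = 1/48
⇒ 3j(2 1 3; -2 -1 3)² = 1/7, sgn +1
4πI² = N·(3j₀)²·(3jₘ)² = 9/7
I = -1·√(1.28571/4π) = -0.31986543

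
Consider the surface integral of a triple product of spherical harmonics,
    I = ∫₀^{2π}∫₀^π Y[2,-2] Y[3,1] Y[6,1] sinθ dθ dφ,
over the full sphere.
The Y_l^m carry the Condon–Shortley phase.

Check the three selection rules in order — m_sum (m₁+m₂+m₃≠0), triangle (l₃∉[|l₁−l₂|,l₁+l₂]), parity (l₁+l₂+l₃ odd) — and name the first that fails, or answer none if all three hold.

m₁+m₂+m₃ = -2 + 1 + 1 = 0  ✓
triangle: |2−3|=1 ≤ l₃=6 ≤ 2+3=5  ✗
parity: l₁+l₂+l₃ = 11 is odd

triangle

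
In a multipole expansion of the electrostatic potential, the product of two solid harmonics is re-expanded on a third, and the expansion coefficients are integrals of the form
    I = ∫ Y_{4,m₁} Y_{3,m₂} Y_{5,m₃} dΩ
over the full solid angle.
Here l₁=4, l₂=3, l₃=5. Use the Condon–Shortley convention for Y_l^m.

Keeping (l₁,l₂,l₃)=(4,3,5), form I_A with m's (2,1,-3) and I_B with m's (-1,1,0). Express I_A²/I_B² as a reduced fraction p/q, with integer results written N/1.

1134/5

Same 4,3,5: normalisation and zero-m 3j drop out of the ratio.
A: Δ: 2! 6! 4! / 13! → 1/180180; sum: t=0:+1/2304 t=1:−1/720 t=2:+1/5760 = -1/1280; 3j²(4 3 5; 2 1 -3) = Δ·Π!·Σ² = 27/1430  (sign -1)
B: Δ: 2! 6! 4! / 13! → 1/180180; sum: t=0:+1/5760 t=1:−1/288 t=2:+1/288 = 1/5760; 3j²(4 3 5; -1 1 0) = Δ·Π!·Σ² = 1/12012  (sign -1)
I_A²/I_B² = (27/1430)/(1/12012) = 1134/5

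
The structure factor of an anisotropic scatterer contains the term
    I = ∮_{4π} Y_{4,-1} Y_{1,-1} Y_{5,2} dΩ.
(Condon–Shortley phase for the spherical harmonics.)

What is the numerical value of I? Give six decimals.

0.225034

Rules hold: Σm=0, L=10 even, 3≤5≤5.
N = 9·3·11 = 297
Δ = 0!·8!·2!/11! = 1/495
Racah Σ t=0..0: t=0:+1/576 = 1/576
⇒ 3j(4 1 5; 0 0 0)² = 5/99, sgn -1
Racah Σ t=0..0: t=0:+1/1440 = 1/1440
⇒ 3j(4 1 5; -1 -1 2)² = 7/165, sgn -1
4πI² = N·(3j₀)²·(3jₘ)² = 7/11
I = +1·√(0.636364/4π) = 0.22503380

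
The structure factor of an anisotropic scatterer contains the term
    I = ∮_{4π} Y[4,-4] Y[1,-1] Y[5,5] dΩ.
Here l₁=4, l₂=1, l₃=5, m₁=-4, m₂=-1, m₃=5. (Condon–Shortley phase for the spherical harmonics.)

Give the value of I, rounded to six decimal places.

Checks pass: Σm=0; 10 even; l₃=5∈[3,5].
(2·4+1)(2·1+1)(2·5+1) = 297
Δ: 0! 8! 2! / 11! → 1/495
sum: t=0:+1/576 = 1/576
3j²(4 1 5; 0 0 0) = Δ·Π!·Σ² = 5/99  (sign -1)
sum: t=0:+1/80640 = 1/80640
3j²(4 1 5; -4 -1 5) = Δ·Π!·Σ² = 1/11  (sign +1)
combine: 4πI² = 297·5/99·1/11 = 15/11
take √, sign -1: I = -0.32941575

-0.329416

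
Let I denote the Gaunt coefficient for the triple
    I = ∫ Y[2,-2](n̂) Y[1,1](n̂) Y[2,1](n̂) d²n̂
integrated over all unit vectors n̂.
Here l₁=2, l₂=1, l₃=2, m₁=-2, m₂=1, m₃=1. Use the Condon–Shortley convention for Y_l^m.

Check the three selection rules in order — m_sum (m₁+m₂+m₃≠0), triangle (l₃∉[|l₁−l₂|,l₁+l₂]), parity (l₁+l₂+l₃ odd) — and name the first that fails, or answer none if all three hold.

Σmᵢ = 0  ✓
l₃∈[|l₁−l₂|,l₁+l₂]=[1,3], have l₃=2  ✓
Σlᵢ = 5 ⇒ odd  ✗

parity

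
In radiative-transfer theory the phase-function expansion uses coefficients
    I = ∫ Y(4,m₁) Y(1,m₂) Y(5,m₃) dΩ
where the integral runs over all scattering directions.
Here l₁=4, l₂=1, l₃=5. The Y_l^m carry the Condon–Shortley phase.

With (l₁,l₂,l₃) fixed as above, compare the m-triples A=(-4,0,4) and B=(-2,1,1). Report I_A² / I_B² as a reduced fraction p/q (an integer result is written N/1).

3/2

Shared (l₁,l₂,l₃)=(4,1,5): N and (l;000)² cancel in I_A²/I_B².
A: Δ = 0!·8!·2!/11! = 1/495; Racah Σ t=0..0: t=0:+1/40320 = 1/40320; ⇒ 3j(4 1 5; -4 0 4)² = 1/55, sgn -1
B: Δ = 0!·8!·2!/11! = 1/495; Racah Σ t=0..0: t=0:+1/2880 = 1/2880; ⇒ 3j(4 1 5; -2 1 1)² = 2/165, sgn +1
I_A²/I_B² = (1/55)/(2/165) = 3/2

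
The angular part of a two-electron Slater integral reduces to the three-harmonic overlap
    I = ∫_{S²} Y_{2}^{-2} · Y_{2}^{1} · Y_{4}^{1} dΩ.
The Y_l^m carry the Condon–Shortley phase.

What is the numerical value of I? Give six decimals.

Rules hold: Σm=0, L=8 even, 0≤4≤4.
N = 5·5·9 = 225
Δ = 0!·4!·4!/9! = 1/630
Racah Σ t=0..0: t=0:+1/16 = 1/16
⇒ 3j(2 2 4; 0 0 0)² = 2/35, sgn +1
Racah Σ t=0..0: t=0:+1/144 = 1/144
⇒ 3j(2 2 4; -2 1 1)² = 1/126, sgn -1
4πI² = N·(3j₀)²·(3jₘ)² = 5/49
I = -1·√(0.102041/4π) = -0.09011188

-0.090112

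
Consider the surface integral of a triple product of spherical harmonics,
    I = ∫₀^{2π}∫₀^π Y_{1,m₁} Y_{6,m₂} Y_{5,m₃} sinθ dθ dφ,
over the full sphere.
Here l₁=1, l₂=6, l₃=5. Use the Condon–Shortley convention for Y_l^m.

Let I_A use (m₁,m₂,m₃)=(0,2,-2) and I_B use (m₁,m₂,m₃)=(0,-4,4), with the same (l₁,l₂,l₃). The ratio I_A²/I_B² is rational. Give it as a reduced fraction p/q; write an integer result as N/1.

Same 1,6,5: normalisation and zero-m 3j drop out of the ratio.
A: Δ: 2! 0! 10! / 13! → 1/858; sum: t=1:−1/30240 = -1/30240; 3j²(1 6 5; 0 2 -2) = Δ·Π!·Σ² = 16/429  (sign +1)
B: Δ: 2! 0! 10! / 13! → 1/858; sum: t=1:−1/362880 = -1/362880; 3j²(1 6 5; 0 -4 4) = Δ·Π!·Σ² = 10/429  (sign +1)
I_A²/I_B² = (16/429)/(10/429) = 8/5

8/5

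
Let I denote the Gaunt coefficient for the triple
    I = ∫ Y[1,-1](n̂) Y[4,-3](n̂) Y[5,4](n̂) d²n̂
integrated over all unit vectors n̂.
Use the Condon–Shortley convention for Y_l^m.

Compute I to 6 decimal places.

Checks pass: Σm=0; 10 even; l₃=5∈[3,5].
(2·1+1)(2·4+1)(2·5+1) = 297
Δ: 0! 2! 8! / 11! → 1/495
sum: t=0:+1/576 = 1/576
3j²(1 4 5; 0 0 0) = Δ·Π!·Σ² = 5/99  (sign -1)
sum: t=0:+1/10080 = 1/10080
3j²(1 4 5; -1 -3 4) = Δ·Π!·Σ² = 4/55  (sign -1)
combine: 4πI² = 297·5/99·4/55 = 12/11
take √, sign +1: I = 0.29463840

0.294638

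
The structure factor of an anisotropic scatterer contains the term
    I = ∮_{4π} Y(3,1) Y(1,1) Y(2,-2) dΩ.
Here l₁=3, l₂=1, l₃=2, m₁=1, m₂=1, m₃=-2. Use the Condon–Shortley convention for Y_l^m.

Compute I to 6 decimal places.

-0.082589

Rules hold: Σm=0, L=6 even, 2≤2≤4.
N = 7·3·5 = 105
Δ = 2!·4!·0!/7! = 1/105
Racah Σ t=1..1: t=1:−1/4 = -1/4
⇒ 3j(3 1 2; 0 0 0)² = 3/35, sgn -1
Racah Σ t=2..2: t=2:+1/48 = 1/48
⇒ 3j(3 1 2; 1 1 -2)² = 1/105, sgn +1
4πI² = N·(3j₀)²·(3jₘ)² = 3/35
I = -1·√(0.0857143/4π) = -0.08258890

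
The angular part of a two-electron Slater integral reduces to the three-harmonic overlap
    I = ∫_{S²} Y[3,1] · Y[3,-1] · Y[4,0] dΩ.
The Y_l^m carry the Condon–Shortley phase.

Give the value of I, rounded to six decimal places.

Rules hold: Σm=0, L=10 even, 0≤4≤6.
N = 7·7·9 = 441
Δ = 2!·4!·4!/11! = 1/34650
Racah Σ t=0..2: t=0:+1/72 t=1:−1/16 t=2:+1/72 = -5/144
⇒ 3j(3 3 4; 0 0 0)² = 2/77, sgn -1
Racah Σ t=0..2: t=0:+1/32 t=1:−1/36 t=2:+1/1152 = 5/1152
⇒ 3j(3 3 4; 1 -1 0)² = 1/1386, sgn +1
4πI² = N·(3j₀)²·(3jₘ)² = 1/121
I = -1·√(0.00826446/4π) = -0.02564498

-0.025645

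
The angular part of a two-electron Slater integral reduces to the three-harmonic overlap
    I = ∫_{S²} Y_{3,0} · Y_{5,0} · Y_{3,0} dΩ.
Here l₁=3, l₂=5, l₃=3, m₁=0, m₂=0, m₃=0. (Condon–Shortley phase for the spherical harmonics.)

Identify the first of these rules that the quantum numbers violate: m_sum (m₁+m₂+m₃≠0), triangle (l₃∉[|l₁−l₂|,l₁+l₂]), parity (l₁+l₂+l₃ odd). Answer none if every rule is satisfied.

parity

azimuthal sum: 0 + 0 + 0 = 0  ✓
2 ≤ 3 ≤ 8 (triangle on l)  ✓
L = 3 + 5 + 3 = 11 (odd)  ✗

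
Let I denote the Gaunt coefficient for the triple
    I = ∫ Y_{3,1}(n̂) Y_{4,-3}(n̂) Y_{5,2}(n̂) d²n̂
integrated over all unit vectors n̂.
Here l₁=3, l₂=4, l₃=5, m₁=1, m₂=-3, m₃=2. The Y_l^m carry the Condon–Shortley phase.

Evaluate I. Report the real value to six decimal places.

-0.171363

Checks pass: Σm=0; 12 even; l₃=5∈[1,7].
(2·3+1)(2·4+1)(2·5+1) = 693
Δ: 2! 4! 6! / 13! → 1/180180
sum: t=0:+1/576 t=1:−1/144 t=2:+1/576 = -1/288
3j²(3 4 5; 0 0 0) = Δ·Π!·Σ² = 20/1001  (sign +1)
sum: t=0:+1/960 t=1:−1/4320 = 7/8640
3j²(3 4 5; 1 -3 2) = Δ·Π!·Σ² = 343/12870  (sign -1)
combine: 4πI² = 693·20/1001·343/12870 = 686/1859
take √, sign -1: I = -0.17136315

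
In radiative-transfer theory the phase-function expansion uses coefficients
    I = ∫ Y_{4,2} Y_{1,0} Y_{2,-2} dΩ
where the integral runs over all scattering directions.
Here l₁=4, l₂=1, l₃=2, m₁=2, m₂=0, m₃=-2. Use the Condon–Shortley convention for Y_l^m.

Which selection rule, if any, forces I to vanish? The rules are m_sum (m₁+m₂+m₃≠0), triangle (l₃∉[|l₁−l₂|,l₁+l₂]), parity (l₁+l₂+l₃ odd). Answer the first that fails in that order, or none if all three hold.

m₁+m₂+m₃ = 2 + 0 − 2 = 0  ✓
triangle: |4−1|=3 ≤ l₃=2 ≤ 4+1=5  ✗
parity: l₁+l₂+l₃ = 7 is odd

triangle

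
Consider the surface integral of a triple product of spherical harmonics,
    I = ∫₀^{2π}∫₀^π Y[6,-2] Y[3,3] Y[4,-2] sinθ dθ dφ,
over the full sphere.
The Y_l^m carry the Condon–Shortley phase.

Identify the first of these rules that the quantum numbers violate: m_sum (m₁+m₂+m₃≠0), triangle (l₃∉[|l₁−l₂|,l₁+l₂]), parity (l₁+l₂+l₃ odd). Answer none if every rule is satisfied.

azimuthal sum: -2 + 3 − 2 = -1  ✗
3 ≤ 4 ≤ 9 (triangle on l)
L = 6 + 3 + 4 = 13 (odd)

m_sum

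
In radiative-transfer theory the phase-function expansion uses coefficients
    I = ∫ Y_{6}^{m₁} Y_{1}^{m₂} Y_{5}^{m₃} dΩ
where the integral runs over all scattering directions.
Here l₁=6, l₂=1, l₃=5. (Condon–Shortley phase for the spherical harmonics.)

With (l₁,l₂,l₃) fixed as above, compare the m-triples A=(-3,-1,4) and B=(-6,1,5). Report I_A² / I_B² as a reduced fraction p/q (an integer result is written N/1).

1/22

Shared (l₁,l₂,l₃)=(6,1,5): N and (l;000)² cancel in I_A²/I_B².
A: Δ = 2!·10!·0!/13! = 1/858; Racah Σ t=0..0: t=0:+1/725760 = 1/725760; ⇒ 3j(6 1 5; -3 -1 4)² = 1/286, sgn -1
B: Δ = 2!·10!·0!/13! = 1/858; Racah Σ t=2..2: t=2:+1/7257600 = 1/7257600; ⇒ 3j(6 1 5; -6 1 5)² = 1/13, sgn +1
I_A²/I_B² = (1/286)/(1/13) = 1/22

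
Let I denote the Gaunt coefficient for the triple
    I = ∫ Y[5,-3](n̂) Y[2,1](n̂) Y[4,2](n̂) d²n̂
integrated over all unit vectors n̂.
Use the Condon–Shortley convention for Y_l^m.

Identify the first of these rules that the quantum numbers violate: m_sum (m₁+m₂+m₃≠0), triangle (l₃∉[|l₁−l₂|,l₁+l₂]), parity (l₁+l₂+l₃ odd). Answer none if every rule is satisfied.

parity

azimuthal sum: -3 + 1 + 2 = 0  ✓
3 ≤ 4 ≤ 7 (triangle on l)  ✓
L = 5 + 2 + 4 = 11 (odd)  ✗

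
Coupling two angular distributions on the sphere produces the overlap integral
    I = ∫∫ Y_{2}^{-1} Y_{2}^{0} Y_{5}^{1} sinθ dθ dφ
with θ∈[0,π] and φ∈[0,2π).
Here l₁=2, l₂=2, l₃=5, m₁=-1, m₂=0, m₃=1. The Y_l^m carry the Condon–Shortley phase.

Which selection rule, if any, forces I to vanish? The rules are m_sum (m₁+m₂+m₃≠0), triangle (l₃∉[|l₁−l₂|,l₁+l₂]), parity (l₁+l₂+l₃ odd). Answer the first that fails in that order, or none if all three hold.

triangle

Σmᵢ = 0  ✓
l₃∈[|l₁−l₂|,l₁+l₂]=[0,4], have l₃=5  ✗
Σlᵢ = 9 ⇒ odd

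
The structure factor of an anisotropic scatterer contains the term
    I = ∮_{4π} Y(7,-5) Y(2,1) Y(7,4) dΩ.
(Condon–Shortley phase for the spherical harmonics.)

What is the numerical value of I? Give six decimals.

-0.188767

Rules hold: Σm=0, L=16 even, 5≤7≤9.
N = 15·5·15 = 1125
Δ = 2!·12!·2!/17! = 1/185640
Racah Σ t=0..2: t=0:+1/2419200 t=1:−1/518400 t=2:+1/2419200 = -1/907200
⇒ 3j(7 2 7; 0 0 0)² = 56/3315, sgn +1
Racah Σ t=1..2: t=1:−1/79833600 t=2:+1/14515200 = 1/17740800
⇒ 3j(7 2 7; -5 1 4)² = 729/30940, sgn -1
4πI² = N·(3j₀)²·(3jₘ)² = 21870/48841
I = -1·√(0.44778/4π) = -0.18876748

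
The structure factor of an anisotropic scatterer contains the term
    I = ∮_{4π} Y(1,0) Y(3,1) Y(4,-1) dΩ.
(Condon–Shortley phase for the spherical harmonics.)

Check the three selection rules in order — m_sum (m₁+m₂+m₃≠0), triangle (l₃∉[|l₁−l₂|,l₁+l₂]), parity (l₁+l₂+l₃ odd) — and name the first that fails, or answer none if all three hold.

none

m₁+m₂+m₃ = 0 + 1 − 1 = 0  ✓
triangle: |1−3|=2 ≤ l₃=4 ≤ 1+3=4  ✓
parity: l₁+l₂+l₃ = 8 is even  ✓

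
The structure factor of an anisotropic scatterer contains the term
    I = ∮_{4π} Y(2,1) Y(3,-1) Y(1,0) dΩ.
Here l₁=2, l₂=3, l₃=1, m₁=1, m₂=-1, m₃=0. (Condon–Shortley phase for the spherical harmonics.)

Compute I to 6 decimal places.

Checks pass: Σm=0; 6 even; l₃=1∈[1,5].
(2·2+1)(2·3+1)(2·1+1) = 105
Δ: 4! 0! 2! / 7! → 1/105
sum: t=2:+1/4 = 1/4
3j²(2 3 1; 0 0 0) = Δ·Π!·Σ² = 3/35  (sign -1)
sum: t=1:−1/6 = -1/6
3j²(2 3 1; 1 -1 0) = Δ·Π!·Σ² = 8/105  (sign +1)
combine: 4πI² = 105·3/35·8/105 = 24/35
take √, sign -1: I = -0.23359668

-0.233597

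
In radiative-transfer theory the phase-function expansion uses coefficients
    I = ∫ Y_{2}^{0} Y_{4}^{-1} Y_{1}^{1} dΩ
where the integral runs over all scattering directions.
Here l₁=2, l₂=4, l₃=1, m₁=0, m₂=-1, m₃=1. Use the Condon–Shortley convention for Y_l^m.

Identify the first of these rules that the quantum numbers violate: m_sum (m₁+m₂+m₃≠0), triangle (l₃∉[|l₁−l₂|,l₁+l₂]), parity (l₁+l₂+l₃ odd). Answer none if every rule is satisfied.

triangle

m₁+m₂+m₃ = 0 − 1 + 1 = 0  ✓
triangle: |2−4|=2 ≤ l₃=1 ≤ 2+4=6  ✗
parity: l₁+l₂+l₃ = 7 is odd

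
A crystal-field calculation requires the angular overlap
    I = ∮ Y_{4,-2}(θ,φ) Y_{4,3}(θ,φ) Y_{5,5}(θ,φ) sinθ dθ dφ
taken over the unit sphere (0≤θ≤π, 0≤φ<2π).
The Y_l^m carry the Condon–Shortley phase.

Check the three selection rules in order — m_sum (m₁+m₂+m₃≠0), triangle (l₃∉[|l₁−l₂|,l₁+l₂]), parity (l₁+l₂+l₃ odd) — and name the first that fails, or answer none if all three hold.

m_sum

m₁+m₂+m₃ = -2 + 3 + 5 = 6  ✗
triangle: |4−4|=0 ≤ l₃=5 ≤ 4+4=8
parity: l₁+l₂+l₃ = 13 is odd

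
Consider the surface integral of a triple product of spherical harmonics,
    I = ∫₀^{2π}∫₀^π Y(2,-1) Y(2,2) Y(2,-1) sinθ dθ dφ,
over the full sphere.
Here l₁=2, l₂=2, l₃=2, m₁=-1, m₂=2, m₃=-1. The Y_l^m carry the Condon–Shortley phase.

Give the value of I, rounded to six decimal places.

0.220728

Rules hold: Σm=0, L=6 even, 0≤2≤4.
N = 5·5·5 = 125
Δ = 2!·2!·2!/7! = 1/630
Racah Σ t=0..2: t=0:+1/8 t=1:−1/1 t=2:+1/8 = -3/4
⇒ 3j(2 2 2; 0 0 0)² = 2/35, sgn -1
Racah Σ t=2..2: t=2:+1/4 = 1/4
⇒ 3j(2 2 2; -1 2 -1)² = 3/35, sgn -1
4πI² = N·(3j₀)²·(3jₘ)² = 30/49
I = +1·√(0.612245/4π) = 0.22072812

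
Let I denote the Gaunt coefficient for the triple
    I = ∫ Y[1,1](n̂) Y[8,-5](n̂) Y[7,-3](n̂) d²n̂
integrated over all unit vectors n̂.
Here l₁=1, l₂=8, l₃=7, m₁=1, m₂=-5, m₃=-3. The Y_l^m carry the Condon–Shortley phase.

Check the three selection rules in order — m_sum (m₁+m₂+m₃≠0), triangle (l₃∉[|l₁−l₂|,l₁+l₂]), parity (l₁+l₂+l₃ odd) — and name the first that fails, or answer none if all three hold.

m_sum

m₁+m₂+m₃ = 1 − 5 − 3 = -7  ✗
triangle: |1−8|=7 ≤ l₃=7 ≤ 1+8=9
parity: l₁+l₂+l₃ = 16 is even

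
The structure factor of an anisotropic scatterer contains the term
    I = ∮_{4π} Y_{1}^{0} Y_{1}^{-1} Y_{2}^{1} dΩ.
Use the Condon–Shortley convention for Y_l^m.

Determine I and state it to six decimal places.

-0.218510

Rules hold: Σm=0, L=4 even, 0≤2≤2.
N = 3·3·5 = 45
Δ = 0!·2!·2!/5! = 1/30
Racah Σ t=0..0: t=0:+1/1 = 1/1
⇒ 3j(1 1 2; 0 0 0)² = 2/15, sgn +1
Racah Σ t=0..0: t=0:+1/2 = 1/2
⇒ 3j(1 1 2; 0 -1 1)² = 1/10, sgn -1
4πI² = N·(3j₀)²·(3jₘ)² = 3/5
I = -1·√(0.6/4π) = -0.21850969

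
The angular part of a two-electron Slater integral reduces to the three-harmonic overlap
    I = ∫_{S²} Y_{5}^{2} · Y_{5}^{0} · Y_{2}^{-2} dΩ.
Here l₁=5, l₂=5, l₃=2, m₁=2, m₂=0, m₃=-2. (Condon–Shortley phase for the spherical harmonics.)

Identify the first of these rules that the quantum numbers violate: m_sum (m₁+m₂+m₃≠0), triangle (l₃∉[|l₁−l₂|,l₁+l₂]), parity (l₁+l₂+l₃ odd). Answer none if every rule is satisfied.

m₁+m₂+m₃ = 2 + 0 − 2 = 0  ✓
triangle: |5−5|=0 ≤ l₃=2 ≤ 5+5=10  ✓
parity: l₁+l₂+l₃ = 12 is even  ✓

none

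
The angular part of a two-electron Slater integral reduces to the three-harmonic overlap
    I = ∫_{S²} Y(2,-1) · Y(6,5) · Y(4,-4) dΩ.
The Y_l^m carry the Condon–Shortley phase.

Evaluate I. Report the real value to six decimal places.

-0.204295

m-sum 0 ✓  L=12 even ✓  4≤4≤8 ✓
Π(2lᵢ+1) = 5×13×9 = 585
triangle coeff Δ(2,6,4) = 1/6435
Σ_t [2,2]: t=2:+1/2304 = 1/2304
(3j)²=5/143 [(2 6 4; 0 0 0)], sign=+1
Σ_t [3,3]: t=3:−1/241920 = -1/241920
(3j)²=1/39 [(2 6 4; -1 5 -4)], sign=-1
⇒ 4πI² = 75/143
I = (-1)√(75/143/(4π)) = -0.20429497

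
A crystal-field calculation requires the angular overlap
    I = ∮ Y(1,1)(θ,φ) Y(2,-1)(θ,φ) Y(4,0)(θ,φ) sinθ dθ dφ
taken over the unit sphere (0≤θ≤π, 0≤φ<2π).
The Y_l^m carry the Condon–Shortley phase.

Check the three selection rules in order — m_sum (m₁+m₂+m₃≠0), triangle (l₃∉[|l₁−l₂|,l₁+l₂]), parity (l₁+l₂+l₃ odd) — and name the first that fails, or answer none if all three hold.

triangle

azimuthal sum: 1 − 1 + 0 = 0  ✓
1 ≤ 4 ≤ 3 (triangle on l)  ✗
L = 1 + 2 + 4 = 7 (odd)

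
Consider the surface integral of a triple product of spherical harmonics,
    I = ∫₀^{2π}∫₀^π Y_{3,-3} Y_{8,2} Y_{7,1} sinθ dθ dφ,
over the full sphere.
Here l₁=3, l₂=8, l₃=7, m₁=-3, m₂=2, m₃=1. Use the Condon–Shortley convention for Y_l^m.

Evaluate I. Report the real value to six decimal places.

Rules hold: Σm=0, L=18 even, 5≤7≤11.
N = 7·17·15 = 1785
Δ = 4!·2!·12!/19! = 1/5290740
Racah Σ t=1..3: t=1:−1/7257600 t=2:+1/2073600 t=3:−1/7257600 = 1/4838400
⇒ 3j(3 8 7; 0 0 0)² = 252/20995, sgn -1
Racah Σ t=4..4: t=4:+1/24883200 = 1/24883200
⇒ 3j(3 8 7; -3 2 1)² = 70/4199, sgn +1
4πI² = N·(3j₀)²·(3jₘ)² = 370440/1037153
I = -1·√(0.35717/4π) = -0.16859030

-0.168590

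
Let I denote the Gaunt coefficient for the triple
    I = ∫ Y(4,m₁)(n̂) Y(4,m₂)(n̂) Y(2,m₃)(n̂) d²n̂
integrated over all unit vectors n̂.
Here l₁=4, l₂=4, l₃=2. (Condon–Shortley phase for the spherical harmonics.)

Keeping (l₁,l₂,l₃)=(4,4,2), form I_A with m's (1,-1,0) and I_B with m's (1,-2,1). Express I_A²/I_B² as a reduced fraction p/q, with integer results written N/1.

Shared (l₁,l₂,l₃)=(4,4,2): N and (l;000)² cancel in I_A²/I_B².
A: Δ = 6!·2!·2!/11! = 1/13860; Racah Σ t=1..3: t=1:−1/480 t=2:+1/48 t=3:−1/144 = 17/1440; ⇒ 3j(4 4 2; 1 -1 0)² = 289/13860, sgn +1
B: Δ = 6!·2!·2!/11! = 1/13860; Racah Σ t=1..2: t=1:−1/240 t=2:+1/96 = 1/160; ⇒ 3j(4 4 2; 1 -2 1)² = 27/1540, sgn -1
I_A²/I_B² = (289/13860)/(27/1540) = 289/243

289/243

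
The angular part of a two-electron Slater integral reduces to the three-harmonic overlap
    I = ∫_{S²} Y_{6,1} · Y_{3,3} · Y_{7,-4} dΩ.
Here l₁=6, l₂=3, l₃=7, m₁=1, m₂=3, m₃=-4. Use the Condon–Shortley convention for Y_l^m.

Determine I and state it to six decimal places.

-0.190770

Checks pass: Σm=0; 16 even; l₃=7∈[3,9].
(2·6+1)(2·3+1)(2·7+1) = 1365
Δ: 2! 10! 4! / 17! → 1/2042040
sum: t=0:+1/207360 t=1:−1/57600 t=2:+1/207360 = -1/129600
3j²(6 3 7; 0 0 0) = Δ·Π!·Σ² = 168/12155  (sign +1)
sum: t=2:+1/1451520 = 1/1451520
3j²(6 3 7; 1 3 -4) = Δ·Π!·Σ² = 75/3094  (sign -1)
combine: 4πI² = 1365·168/12155·75/3094 = 18900/41327
take √, sign -1: I = -0.19076954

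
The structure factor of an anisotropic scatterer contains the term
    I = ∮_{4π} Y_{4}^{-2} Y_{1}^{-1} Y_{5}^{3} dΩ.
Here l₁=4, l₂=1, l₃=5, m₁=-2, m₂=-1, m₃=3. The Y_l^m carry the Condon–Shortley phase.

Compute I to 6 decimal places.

Rules hold: Σm=0, L=10 even, 3≤5≤5.
N = 9·3·11 = 297
Δ = 0!·8!·2!/11! = 1/495
Racah Σ t=0..0: t=0:+1/576 = 1/576
⇒ 3j(4 1 5; 0 0 0)² = 5/99, sgn -1
Racah Σ t=0..0: t=0:+1/2880 = 1/2880
⇒ 3j(4 1 5; -2 -1 3)² = 28/495, sgn +1
4πI² = N·(3j₀)²·(3jₘ)² = 28/33
I = -1·√(0.848485/4π) = -0.25984664

-0.259847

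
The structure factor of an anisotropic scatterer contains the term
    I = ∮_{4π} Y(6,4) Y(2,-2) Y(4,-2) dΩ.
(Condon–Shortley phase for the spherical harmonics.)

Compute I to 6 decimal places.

Checks pass: Σm=0; 12 even; l₃=4∈[4,8].
(2·6+1)(2·2+1)(2·4+1) = 585
Δ: 4! 8! 0! / 13! → 1/6435
sum: t=2:+1/2304 = 1/2304
3j²(6 2 4; 0 0 0) = Δ·Π!·Σ² = 5/143  (sign +1)
sum: t=0:+1/34560 = 1/34560
3j²(6 2 4; 4 -2 -2) = Δ·Π!·Σ² = 14/429  (sign +1)
combine: 4πI² = 585·5/143·14/429 = 1050/1573
take √, sign +1: I = 0.23047581

0.230476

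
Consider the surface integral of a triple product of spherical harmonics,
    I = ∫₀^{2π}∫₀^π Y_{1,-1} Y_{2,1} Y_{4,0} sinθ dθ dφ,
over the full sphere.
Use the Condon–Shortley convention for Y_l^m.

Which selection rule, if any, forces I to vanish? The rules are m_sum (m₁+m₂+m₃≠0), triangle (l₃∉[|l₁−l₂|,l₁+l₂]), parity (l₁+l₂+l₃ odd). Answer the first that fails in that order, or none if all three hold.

Σmᵢ = 0  ✓
l₃∈[|l₁−l₂|,l₁+l₂]=[1,3], have l₃=4  ✗
Σlᵢ = 7 ⇒ odd

triangle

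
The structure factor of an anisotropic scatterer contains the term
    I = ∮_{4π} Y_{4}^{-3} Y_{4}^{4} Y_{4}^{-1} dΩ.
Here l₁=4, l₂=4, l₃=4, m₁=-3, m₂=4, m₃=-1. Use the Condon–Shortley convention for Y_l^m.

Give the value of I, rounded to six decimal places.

-0.168431

Checks pass: Σm=0; 12 even; l₃=4∈[0,8].
(2·4+1)(2·4+1)(2·4+1) = 729
Δ: 4! 4! 4! / 13! → 1/450450
sum: t=0:+1/13824 t=1:−1/216 t=2:+1/64 t=3:−1/216 t=4:+1/13824 = 5/768
3j²(4 4 4; 0 0 0) = Δ·Π!·Σ² = 18/1001  (sign +1)
sum: t=4:+1/3456 = 1/3456
3j²(4 4 4; -3 4 -1) = Δ·Π!·Σ² = 35/1287  (sign -1)
combine: 4πI² = 729·18/1001·35/1287 = 7290/20449
take √, sign -1: I = -0.16843130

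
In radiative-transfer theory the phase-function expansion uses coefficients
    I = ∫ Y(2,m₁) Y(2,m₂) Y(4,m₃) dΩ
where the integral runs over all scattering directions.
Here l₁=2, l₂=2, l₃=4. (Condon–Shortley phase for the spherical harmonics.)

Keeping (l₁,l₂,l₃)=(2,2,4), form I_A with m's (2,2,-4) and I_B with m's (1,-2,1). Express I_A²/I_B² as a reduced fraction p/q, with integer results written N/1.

Same 2,2,4: normalisation and zero-m 3j drop out of the ratio.
A: Δ: 0! 4! 4! / 9! → 1/630; sum: t=0:+1/576 = 1/576; 3j²(2 2 4; 2 2 -4) = Δ·Π!·Σ² = 1/9  (sign +1)
B: Δ: 0! 4! 4! / 9! → 1/630; sum: t=0:+1/144 = 1/144; 3j²(2 2 4; 1 -2 1) = Δ·Π!·Σ² = 1/126  (sign -1)
I_A²/I_B² = (1/9)/(1/126) = 14/1

14/1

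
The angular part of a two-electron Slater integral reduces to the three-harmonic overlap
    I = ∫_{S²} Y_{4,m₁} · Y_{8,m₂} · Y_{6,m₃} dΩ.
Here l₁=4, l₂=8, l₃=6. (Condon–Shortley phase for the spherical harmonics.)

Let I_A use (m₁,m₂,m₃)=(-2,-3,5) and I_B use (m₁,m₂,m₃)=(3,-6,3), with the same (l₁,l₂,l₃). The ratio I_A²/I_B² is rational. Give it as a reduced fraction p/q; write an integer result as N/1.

Shared (l₁,l₂,l₃)=(4,8,6): N and (l;000)² cancel in I_A²/I_B².
A: Δ = 6!·2!·10!/19! = 1/23279256; Racah Σ t=4..5: t=4:+1/34836480 t=5:−1/435456000 = 23/870912000; ⇒ 3j(4 8 6; -2 -3 5)² = 5819/705432, sgn -1
B: Δ = 6!·2!·10!/19! = 1/23279256; Racah Σ t=0..1: t=0:+1/58060800 t=1:−1/87091200 = 1/174182400; ⇒ 3j(4 8 6; 3 -6 3)² = 7/2584, sgn -1
I_A²/I_B² = (5819/705432)/(7/2584) = 5819/1911

5819/1911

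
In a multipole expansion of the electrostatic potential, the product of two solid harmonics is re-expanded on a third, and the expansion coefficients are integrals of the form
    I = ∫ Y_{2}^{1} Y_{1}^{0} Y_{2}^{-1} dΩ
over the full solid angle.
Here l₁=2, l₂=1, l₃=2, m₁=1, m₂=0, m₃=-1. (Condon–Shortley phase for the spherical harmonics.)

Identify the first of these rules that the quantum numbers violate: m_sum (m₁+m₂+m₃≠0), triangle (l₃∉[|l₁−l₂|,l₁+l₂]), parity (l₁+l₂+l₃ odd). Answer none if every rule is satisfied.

Σmᵢ = 0  ✓
l₃∈[|l₁−l₂|,l₁+l₂]=[1,3], have l₃=2  ✓
Σlᵢ = 5 ⇒ odd  ✗

parity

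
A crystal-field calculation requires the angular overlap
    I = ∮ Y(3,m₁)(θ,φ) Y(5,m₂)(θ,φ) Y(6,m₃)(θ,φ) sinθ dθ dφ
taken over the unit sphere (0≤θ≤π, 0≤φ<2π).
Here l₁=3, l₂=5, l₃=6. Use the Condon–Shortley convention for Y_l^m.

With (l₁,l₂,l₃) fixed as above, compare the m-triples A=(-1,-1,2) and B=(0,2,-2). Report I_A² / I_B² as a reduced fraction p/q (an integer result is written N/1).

l's match ⇒ only the (l;m) 3-j factors differ between A and B.
A: triangle coeff Δ(3,5,6) = 1/675675; Σ_t [0,2]: t=0:+1/27648 t=1:−1/4320 t=2:+1/11520 = -1/9216; (3j)²=2/143 [(3 5 6; -1 -1 2)], sign=-1
B: triangle coeff Δ(3,5,6) = 1/675675; Σ_t [0,2]: t=0:+1/60480 t=1:−1/5760 t=2:+1/8640 = -1/24192; (3j)²=8/3003 [(3 5 6; 0 2 -2)], sign=-1
I_A²/I_B² = (2/143)/(8/3003) = 21/4

21/4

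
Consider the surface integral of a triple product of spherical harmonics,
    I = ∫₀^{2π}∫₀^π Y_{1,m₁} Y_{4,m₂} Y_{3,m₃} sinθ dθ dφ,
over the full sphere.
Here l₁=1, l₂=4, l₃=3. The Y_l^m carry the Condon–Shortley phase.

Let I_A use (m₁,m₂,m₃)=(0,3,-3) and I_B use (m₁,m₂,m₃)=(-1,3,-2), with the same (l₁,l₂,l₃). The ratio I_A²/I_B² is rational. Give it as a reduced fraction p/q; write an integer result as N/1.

1/3

l's match ⇒ only the (l;m) 3-j factors differ between A and B.
A: triangle coeff Δ(1,4,3) = 1/252; Σ_t [1,1]: t=1:−1/720 = -1/720; (3j)²=1/36 [(1 4 3; 0 3 -3)], sign=-1
B: triangle coeff Δ(1,4,3) = 1/252; Σ_t [2,2]: t=2:+1/240 = 1/240; (3j)²=1/12 [(1 4 3; -1 3 -2)], sign=-1
I_A²/I_B² = (1/36)/(1/12) = 1/3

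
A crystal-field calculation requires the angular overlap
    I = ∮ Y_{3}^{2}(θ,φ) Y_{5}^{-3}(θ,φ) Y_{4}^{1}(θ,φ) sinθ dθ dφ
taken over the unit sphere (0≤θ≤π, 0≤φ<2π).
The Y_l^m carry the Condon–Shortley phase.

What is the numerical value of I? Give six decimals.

Checks pass: Σm=0; 12 even; l₃=4∈[2,8].
(2·3+1)(2·5+1)(2·4+1) = 693
Δ: 4! 2! 6! / 13! → 1/180180
sum: t=1:−1/576 t=2:+1/144 t=3:−1/576 = 1/288
3j²(3 5 4; 0 0 0) = Δ·Π!·Σ² = 20/1001  (sign +1)
sum: t=0:+1/1152 t=1:−1/1440 = 1/5760
3j²(3 5 4; 2 -3 1) = Δ·Π!·Σ² = 1/858  (sign -1)
combine: 4πI² = 693·20/1001·1/858 = 30/1859
take √, sign -1: I = -0.03583571

-0.035836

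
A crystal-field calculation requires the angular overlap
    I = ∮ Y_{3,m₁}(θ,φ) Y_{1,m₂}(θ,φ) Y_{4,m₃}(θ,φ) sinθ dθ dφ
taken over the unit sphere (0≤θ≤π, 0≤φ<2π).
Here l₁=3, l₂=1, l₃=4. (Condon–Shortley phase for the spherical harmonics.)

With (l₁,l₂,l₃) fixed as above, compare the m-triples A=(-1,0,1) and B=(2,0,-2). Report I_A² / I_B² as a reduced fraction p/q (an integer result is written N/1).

5/4

l's match ⇒ only the (l;m) 3-j factors differ between A and B.
A: triangle coeff Δ(3,1,4) = 1/252; Σ_t [0,0]: t=0:+1/48 = 1/48; (3j)²=5/84 [(3 1 4; -1 0 1)], sign=-1
B: triangle coeff Δ(3,1,4) = 1/252; Σ_t [0,0]: t=0:+1/120 = 1/120; (3j)²=1/21 [(3 1 4; 2 0 -2)], sign=+1
I_A²/I_B² = (5/84)/(1/21) = 5/4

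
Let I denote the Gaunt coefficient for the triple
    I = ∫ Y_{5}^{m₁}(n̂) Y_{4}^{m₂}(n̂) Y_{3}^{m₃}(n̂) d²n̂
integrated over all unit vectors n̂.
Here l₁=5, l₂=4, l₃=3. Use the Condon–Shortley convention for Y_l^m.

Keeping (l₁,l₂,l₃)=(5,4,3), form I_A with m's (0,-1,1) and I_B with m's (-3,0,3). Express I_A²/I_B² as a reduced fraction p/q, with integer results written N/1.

1/420

Same 5,4,3: normalisation and zero-m 3j drop out of the ratio.
A: Δ: 6! 4! 2! / 13! → 1/180180; sum: t=1:−1/5760 t=2:+1/288 t=3:−1/288 = -1/5760; 3j²(5 4 3; 0 -1 1) = Δ·Π!·Σ² = 1/12012  (sign -1)
B: Δ: 6! 4! 2! / 13! → 1/180180; sum: t=4:+1/2304 = 1/2304; 3j²(5 4 3; -3 0 3) = Δ·Π!·Σ² = 5/143  (sign +1)
I_A²/I_B² = (1/12012)/(5/143) = 1/420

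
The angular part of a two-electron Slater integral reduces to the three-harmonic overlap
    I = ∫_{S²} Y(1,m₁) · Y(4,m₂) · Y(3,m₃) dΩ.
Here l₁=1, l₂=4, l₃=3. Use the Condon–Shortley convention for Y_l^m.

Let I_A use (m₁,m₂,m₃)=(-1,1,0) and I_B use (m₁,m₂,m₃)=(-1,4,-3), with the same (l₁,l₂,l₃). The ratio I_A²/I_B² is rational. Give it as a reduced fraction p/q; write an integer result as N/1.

5/14

Shared (l₁,l₂,l₃)=(1,4,3): N and (l;000)² cancel in I_A²/I_B².
A: Δ = 2!·0!·6!/9! = 1/252; Racah Σ t=2..2: t=2:+1/72 = 1/72; ⇒ 3j(1 4 3; -1 1 0)² = 5/126, sgn -1
B: Δ = 2!·0!·6!/9! = 1/252; Racah Σ t=2..2: t=2:+1/1440 = 1/1440; ⇒ 3j(1 4 3; -1 4 -3)² = 1/9, sgn +1
I_A²/I_B² = (5/126)/(1/9) = 5/14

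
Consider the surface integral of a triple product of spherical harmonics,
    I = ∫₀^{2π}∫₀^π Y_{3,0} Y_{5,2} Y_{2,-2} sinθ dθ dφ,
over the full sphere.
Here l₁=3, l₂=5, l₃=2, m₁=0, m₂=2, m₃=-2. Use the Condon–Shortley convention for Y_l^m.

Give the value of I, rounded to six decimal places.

0.141758

Rules hold: Σm=0, L=10 even, 2≤2≤8.
N = 7·11·5 = 385
Δ = 6!·0!·4!/11! = 1/2310
Racah Σ t=3..3: t=3:−1/144 = -1/144
⇒ 3j(3 5 2; 0 0 0)² = 10/231, sgn -1
Racah Σ t=3..3: t=3:−1/864 = -1/864
⇒ 3j(3 5 2; 0 2 -2)² = 1/66, sgn -1
4πI² = N·(3j₀)²·(3jₘ)² = 25/99
I = +1·√(0.252525/4π) = 0.14175797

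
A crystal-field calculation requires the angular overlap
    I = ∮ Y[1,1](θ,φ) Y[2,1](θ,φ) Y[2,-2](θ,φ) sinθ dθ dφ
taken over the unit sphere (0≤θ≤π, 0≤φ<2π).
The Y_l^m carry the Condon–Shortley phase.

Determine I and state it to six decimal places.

l₁+l₂+l₃=5 is odd: 3j(l;000)=0 ⇒ I=0

0.000000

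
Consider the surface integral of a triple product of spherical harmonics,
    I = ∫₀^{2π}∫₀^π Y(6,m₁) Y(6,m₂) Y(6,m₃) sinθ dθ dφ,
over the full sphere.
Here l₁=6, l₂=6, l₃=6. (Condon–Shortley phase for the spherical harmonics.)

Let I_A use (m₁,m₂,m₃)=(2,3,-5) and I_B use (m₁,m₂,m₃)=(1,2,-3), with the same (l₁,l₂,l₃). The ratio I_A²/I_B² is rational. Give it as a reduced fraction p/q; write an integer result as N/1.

Shared (l₁,l₂,l₃)=(6,6,6): N and (l;000)² cancel in I_A²/I_B².
A: Δ = 6!·6!·6!/19! = 1/325909584; Racah Σ t=3..4: t=3:−1/3110400 t=4:+1/4147200 = -1/12441600; ⇒ 3j(6 6 6; 2 3 -5)² = 7/4199, sgn +1
B: Δ = 6!·6!·6!/19! = 1/325909584; Racah Σ t=2..5: t=2:+1/1244160 t=3:−1/207360 t=4:+1/276480 t=5:−1/3110400 = -1/1382400; ⇒ 3j(6 6 6; 1 2 -3)² = 189/92378, sgn +1
I_A²/I_B² = (7/4199)/(189/92378) = 22/27

22/27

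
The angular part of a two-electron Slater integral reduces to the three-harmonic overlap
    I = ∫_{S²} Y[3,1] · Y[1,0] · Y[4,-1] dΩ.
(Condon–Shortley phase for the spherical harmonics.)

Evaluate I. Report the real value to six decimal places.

Rules hold: Σm=0, L=8 even, 2≤4≤4.
N = 7·3·9 = 189
Δ = 0!·6!·2!/9! = 1/252
Racah Σ t=0..0: t=0:+1/36 = 1/36
⇒ 3j(3 1 4; 0 0 0)² = 4/63, sgn +1
Racah Σ t=0..0: t=0:+1/48 = 1/48
⇒ 3j(3 1 4; 1 0 -1)² = 5/84, sgn -1
4πI² = N·(3j₀)²·(3jₘ)² = 5/7
I = -1·√(0.714286/4π) = -0.23841361

-0.238414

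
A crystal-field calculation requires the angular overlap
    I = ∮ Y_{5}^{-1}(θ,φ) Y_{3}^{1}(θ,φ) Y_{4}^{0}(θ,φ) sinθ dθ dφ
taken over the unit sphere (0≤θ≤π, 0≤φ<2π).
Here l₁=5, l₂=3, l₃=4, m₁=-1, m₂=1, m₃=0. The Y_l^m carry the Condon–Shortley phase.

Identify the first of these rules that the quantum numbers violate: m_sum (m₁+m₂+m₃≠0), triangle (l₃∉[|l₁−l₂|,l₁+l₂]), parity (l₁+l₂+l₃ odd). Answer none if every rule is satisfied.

Σmᵢ = 0  ✓
l₃∈[|l₁−l₂|,l₁+l₂]=[2,8], have l₃=4  ✓
Σlᵢ = 12 ⇒ even  ✓

none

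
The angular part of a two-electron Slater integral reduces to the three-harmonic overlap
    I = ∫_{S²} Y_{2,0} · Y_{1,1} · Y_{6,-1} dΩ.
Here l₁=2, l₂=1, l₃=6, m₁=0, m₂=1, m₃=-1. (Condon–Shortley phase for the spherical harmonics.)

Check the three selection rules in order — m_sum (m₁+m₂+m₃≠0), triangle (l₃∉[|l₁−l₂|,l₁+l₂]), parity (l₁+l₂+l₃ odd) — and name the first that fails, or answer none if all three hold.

azimuthal sum: 0 + 1 − 1 = 0  ✓
1 ≤ 6 ≤ 3 (triangle on l)  ✗
L = 2 + 1 + 6 = 9 (odd)

triangle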